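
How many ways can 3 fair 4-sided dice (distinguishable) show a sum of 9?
Coefficient of x^9 in (x + x² + ... + x^4)^3. By inclusion-exclusion on dice exceeding 4: Σ_j (-1)^j C(3,j)·C(9-1-4j, 2) = C(3,0)·C(8,2) - C(3,1)·C(4,2) = 1·28 - 3·6 = 10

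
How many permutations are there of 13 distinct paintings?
13! = 6227020800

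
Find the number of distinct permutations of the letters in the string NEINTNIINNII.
12! / (5! × 1! × 1! × 5!) = 33264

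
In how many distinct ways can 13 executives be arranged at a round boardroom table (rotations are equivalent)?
Circular: fix one position, arrange the rest. (13-1)! = 479001600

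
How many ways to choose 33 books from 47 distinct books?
C(47,33) = 47!/(33!×14!) = 341643774795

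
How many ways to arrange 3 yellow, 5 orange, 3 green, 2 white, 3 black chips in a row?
16! / (3! × 5! × 3! × 2! × 3!) = 403603200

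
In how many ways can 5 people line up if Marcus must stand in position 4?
Fix one position: (5-1)! = 24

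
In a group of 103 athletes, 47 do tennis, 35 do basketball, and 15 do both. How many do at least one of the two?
|A∪B| = |A| + |B| - |A∩B| = 47 + 35 - 15 = 67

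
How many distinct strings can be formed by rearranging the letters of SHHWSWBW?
8! / (2! × 2! × 1! × 3!) = 1680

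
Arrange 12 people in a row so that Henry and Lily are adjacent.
Treat as block: (12-1)! × 2! = 39916800 × 2 = 79833600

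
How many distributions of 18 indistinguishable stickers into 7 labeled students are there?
C(18+7-1, 7-1) = C(24, 6) = 134596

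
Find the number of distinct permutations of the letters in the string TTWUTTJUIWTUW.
13! / (5! × 1! × 1! × 3! × 3!) = 1441440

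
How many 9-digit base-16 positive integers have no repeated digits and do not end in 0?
Last digit: 15 nonzero choices. First digit: 14 (nonzero, ≠last). Middle 7: P(14,7) = 17297280. Total = 3632428800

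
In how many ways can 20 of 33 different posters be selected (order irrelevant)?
C(33,20) = 33!/(20!×13!) = 573166440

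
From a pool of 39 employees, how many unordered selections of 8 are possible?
C(39,8) = 39!/(8!×31!) = 61523748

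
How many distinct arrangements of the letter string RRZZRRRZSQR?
11! / (1! × 6! × 3! × 1!) = 9240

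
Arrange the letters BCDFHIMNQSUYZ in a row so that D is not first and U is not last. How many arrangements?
By inclusion-exclusion: 13! - 2×(13-1)! + (13-2)! = 6227020800 - 958003200 + 39916800 = 5308934400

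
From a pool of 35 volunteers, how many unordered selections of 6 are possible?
C(35,6) = 35!/(6!×29!) = 1623160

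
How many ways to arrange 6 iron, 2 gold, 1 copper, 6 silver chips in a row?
15! / (6! × 2! × 1! × 6!) = 1261260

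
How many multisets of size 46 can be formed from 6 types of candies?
C(46+6-1, 6-1) = C(51, 5) = 2349060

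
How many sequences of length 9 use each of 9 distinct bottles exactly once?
9! = 362880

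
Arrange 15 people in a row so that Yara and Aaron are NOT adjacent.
Total - adjacent = 15! - (15-1)!×2 = 1307674368000 - 174356582400 = 1133317785600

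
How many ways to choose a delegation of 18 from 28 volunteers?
C(28,18) = 28!/(18!×10!) = 13123110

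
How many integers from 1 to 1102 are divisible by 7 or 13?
⌊1102/7⌋ + ⌊1102/13⌋ - ⌊1102/91⌋ = 157 + 84 - 12 = 229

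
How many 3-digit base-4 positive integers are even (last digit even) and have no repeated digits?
Last∈{0,2}. Last=0: 6. Last nonzero: 1×2×P(2,1) = 4. Total = 10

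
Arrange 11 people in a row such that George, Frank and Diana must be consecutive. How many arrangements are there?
Treat the 3 as one block: (11-3+1)! × 3! = 362880 × 6 = 2177280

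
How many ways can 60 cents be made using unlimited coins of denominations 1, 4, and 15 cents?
Coefficient of x^60 in 1/(1-x^1) · 1/(1-x^4) · 1/(1-x^15). Case on j = number of 15-cent coins (j = 0..4); remainder r = 60 - 15j is made from {1,4} in ⌊r/4⌋+1 ways. r = 60, 45, 30, 15, 0 → 16 + 12 + 8 + 4 + 1 = 41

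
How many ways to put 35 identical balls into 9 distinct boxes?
C(35+9-1, 9-1) = C(43, 8) = 145008513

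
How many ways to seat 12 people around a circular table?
Circular: fix one position, arrange the rest. (12-1)! = 39916800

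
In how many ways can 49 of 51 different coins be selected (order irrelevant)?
C(51,49) = 51!/(49!×2!) = 1275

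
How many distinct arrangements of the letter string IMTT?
4! / (1! × 2! × 1!) = 12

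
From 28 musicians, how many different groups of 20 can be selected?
C(28,20) = 28!/(20!×8!) = 3108105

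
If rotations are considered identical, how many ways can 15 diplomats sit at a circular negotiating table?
Circular: fix one position, arrange the rest. (15-1)! = 87178291200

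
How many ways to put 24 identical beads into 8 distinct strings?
C(24+8-1, 8-1) = C(31, 7) = 2629575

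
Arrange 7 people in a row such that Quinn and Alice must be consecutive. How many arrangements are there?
Treat the 2 as one block: (7-2+1)! × 2! = 720 × 2 = 1440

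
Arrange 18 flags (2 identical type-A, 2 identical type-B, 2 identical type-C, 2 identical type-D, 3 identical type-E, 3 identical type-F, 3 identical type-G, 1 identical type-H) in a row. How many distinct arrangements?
18! / (2! × 2! × 2! × 2! × 3! × 3! × 3! × 1!) = 1852538688000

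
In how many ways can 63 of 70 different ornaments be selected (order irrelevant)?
C(70,63) = 70!/(63!×7!) = 1198774720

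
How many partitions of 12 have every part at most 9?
Let r_j(i) = number of partitions of i into parts ≤ j, for i = 0..12. r_1(i) = 1 for all i; r_j(i) = r_{j-1}(i) + r_j(i-j). Rows j = 2..9: ≤2: 1 1 2 2 3 3 4 4 5 5 6 6 7; ≤3: 1 1 2 3 4 5 7 8 10 12 14 16 19; ≤4: 1 1 2 3 5 6 9 11 15 18 23 27 34; ≤5: 1 1 2 3 5 7 10 13 18 23 30 37 47; ≤6: 1 1 2 3 5 7 11 14 20 26 35 44 58; ≤7: 1 1 2 3 5 7 11 15 21 28 38 49 65; ≤8: 1 1 2 3 5 7 11 15 22 29 40 52 70; ≤9: 1 1 2 3 5 7 11 15 22 30 41 54 73. r_9(12) = 73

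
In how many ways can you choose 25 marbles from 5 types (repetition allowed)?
C(25+5-1, 5-1) = C(29, 4) = 23751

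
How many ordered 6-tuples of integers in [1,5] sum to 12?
Coefficient of x^12 in (x + x² + ... + x^5)^6. By inclusion-exclusion on dice exceeding 5: Σ_j (-1)^j C(6,j)·C(12-1-5j, 5) = C(6,0)·C(11,5) - C(6,1)·C(6,5) = 1·462 - 6·6 = 426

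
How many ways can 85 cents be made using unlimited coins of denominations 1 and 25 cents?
Coefficient of x^85 in 1/(1-x^1) · 1/(1-x^25). Use j coins of 25 for j = 0..⌊85/25⌋ = 3, the rest in 1s: 3 + 1 = 4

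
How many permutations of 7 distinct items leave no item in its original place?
!7 = Σ_{j=0}^{7} (-1)^j·7!/j! = 5040 - 5040 + 2520 - 840 + 210 - 42 + 7 - 1 = 1854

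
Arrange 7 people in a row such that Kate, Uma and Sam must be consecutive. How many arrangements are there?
Treat the 3 as one block: (7-3+1)! × 3! = 120 × 6 = 720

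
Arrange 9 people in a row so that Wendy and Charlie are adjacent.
Treat as block: (9-1)! × 2! = 40320 × 2 = 80640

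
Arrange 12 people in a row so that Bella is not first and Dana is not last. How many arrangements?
By inclusion-exclusion: 12! - 2×(12-1)! + (12-2)! = 479001600 - 79833600 + 3628800 = 402796800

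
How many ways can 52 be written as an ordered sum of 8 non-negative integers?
C(52+8-1, 8-1) = C(59, 7) = 341149446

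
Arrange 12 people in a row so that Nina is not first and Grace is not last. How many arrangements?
By inclusion-exclusion: 12! - 2×(12-1)! + (12-2)! = 479001600 - 79833600 + 3628800 = 402796800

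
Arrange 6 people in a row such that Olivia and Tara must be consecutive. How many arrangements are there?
Treat the 2 as one block: (6-2+1)! × 2! = 120 × 2 = 240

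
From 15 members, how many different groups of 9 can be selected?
C(15,9) = 15!/(9!×6!) = 5005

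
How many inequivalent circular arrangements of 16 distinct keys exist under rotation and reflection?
(16-1)!/2 = 1307674368000/2 = 653837184000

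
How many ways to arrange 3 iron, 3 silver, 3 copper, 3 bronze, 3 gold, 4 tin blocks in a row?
19! / (3! × 3! × 3! × 3! × 3! × 4!) = 651819168000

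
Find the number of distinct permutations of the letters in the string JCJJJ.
5! / (4! × 1!) = 5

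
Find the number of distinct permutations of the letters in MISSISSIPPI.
11! / (1! × 4! × 4! × 2!) = 34650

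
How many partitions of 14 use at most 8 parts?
By conjugation, equals partitions of 14 into parts ≤ 8. Let r_j(i) = number of partitions of i into parts ≤ j, for i = 0..14. r_1(i) = 1 for all i; r_j(i) = r_{j-1}(i) + r_j(i-j). Rows j = 2..8: ≤2: 1 1 2 2 3 3 4 4 5 5 6 6 7 7 8; ≤3: 1 1 2 3 4 5 7 8 10 12 14 16 19 21 24; ≤4: 1 1 2 3 5 6 9 11 15 18 23 27 34 39 47; ≤5: 1 1 2 3 5 7 10 13 18 23 30 37 47 57 70; ≤6: 1 1 2 3 5 7 11 14 20 26 35 44 58 71 90; ≤7: 1 1 2 3 5 7 11 15 21 28 38 49 65 82 105; ≤8: 1 1 2 3 5 7 11 15 22 29 40 52 70 89 116. r_8(14) = 116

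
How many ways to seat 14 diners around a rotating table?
Circular: fix one position, arrange the rest. (14-1)! = 6227020800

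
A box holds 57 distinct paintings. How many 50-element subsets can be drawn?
C(57,50) = 57!/(50!×7!) = 264385836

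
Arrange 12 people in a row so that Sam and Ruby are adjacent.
Treat as block: (12-1)! × 2! = 39916800 × 2 = 79833600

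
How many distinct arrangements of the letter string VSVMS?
5! / (2! × 1! × 2!) = 30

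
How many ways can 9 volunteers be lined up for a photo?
9! = 362880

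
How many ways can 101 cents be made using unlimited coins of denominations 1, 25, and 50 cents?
Coefficient of x^101 in 1/(1-x^1) · 1/(1-x^25) · 1/(1-x^50). Case on j = number of 50-cent coins (j = 0..2); remainder r = 101 - 50j is made from {1,25} in ⌊r/25⌋+1 ways. r = 101, 51, 1 → 5 + 3 + 1 = 9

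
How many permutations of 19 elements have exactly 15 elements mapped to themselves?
Choose the 15 fixed points C(19,15) = 3876, derange the rest: !4 = Σ_{j=0}^{4} (-1)^j·4!/j! = 24 - 24 + 12 - 4 + 1 = 9. Product = 3876 × 9 = 34884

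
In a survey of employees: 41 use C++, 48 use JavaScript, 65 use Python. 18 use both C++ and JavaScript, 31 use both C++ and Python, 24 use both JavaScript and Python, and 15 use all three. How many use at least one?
|A∪B∪C| = 41+48+65-18-31-24+15 = 96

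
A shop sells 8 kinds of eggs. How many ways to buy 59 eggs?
C(59+8-1, 8-1) = C(66, 7) = 778789440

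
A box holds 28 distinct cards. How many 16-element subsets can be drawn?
C(28,16) = 28!/(16!×12!) = 30421755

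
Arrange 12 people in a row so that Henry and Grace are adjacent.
Treat as block: (12-1)! × 2! = 39916800 × 2 = 79833600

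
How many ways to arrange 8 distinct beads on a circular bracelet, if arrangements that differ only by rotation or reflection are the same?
(8-1)!/2 = 5040/2 = 2520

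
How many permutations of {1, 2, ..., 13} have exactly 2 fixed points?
Choose the 2 fixed points C(13,2) = 78, derange the rest: !11 = Σ_{j=0}^{11} (-1)^j·11!/j! = 39916800 - 39916800 + 19958400 - 6652800 + 1663200 - 332640 + 55440 - 7920 + 990 - 110 + 11 - 1 = 14684570. Product = 78 × 14684570 = 1145396460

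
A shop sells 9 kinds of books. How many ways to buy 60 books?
C(60+9-1, 9-1) = C(68, 8) = 7392009768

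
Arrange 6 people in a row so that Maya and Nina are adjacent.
Treat as block: (6-1)! × 2! = 120 × 2 = 240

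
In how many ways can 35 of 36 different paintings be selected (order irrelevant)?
C(36,35) = 36!/(35!×1!) = 36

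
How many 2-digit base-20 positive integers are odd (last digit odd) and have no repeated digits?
Last∈{1,3,5,7,9,11,13,15,17,19}. Last=0: 0. Last nonzero: 10×18×P(18,0) = 180. Total = 180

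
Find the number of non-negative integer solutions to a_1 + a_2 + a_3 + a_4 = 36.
C(36+4-1, 4-1) = C(39, 3) = 9139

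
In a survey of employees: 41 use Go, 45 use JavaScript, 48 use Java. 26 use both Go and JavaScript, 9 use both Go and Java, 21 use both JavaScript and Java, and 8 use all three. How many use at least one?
|A∪B∪C| = 41+45+48-26-9-21+8 = 86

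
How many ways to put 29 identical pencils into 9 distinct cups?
C(29+9-1, 9-1) = C(37, 8) = 38608020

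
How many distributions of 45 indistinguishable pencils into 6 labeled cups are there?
C(45+6-1, 6-1) = C(50, 5) = 2118760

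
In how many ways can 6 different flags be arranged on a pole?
6! = 720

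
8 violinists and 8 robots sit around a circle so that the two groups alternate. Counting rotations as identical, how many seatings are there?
Fix one of the violinists: (8-1)! ways for the remaining violinists, × 8! ways for the robots = 5040 × 40320 = 203212800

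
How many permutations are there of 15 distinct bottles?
15! = 1307674368000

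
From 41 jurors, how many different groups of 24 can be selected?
C(41,24) = 41!/(24!×17!) = 151584480450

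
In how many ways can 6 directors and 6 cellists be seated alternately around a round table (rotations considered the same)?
Fix one of the directors: (6-1)! ways for the remaining directors, × 6! ways for the cellists = 120 × 720 = 86400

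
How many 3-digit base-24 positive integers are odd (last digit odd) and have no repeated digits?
Last∈{1,3,5,7,9,11,13,15,17,19,21,23}. Last=0: 0. Last nonzero: 12×22×P(22,1) = 5808. Total = 5808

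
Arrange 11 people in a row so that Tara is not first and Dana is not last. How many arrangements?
By inclusion-exclusion: 11! - 2×(11-1)! + (11-2)! = 39916800 - 7257600 + 362880 = 33022080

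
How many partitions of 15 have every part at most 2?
Let r_j(i) = number of partitions of i into parts ≤ j, for i = 0..15. r_1(i) = 1 for all i; r_j(i) = r_{j-1}(i) + r_j(i-j). Rows j = 2..2: ≤2: 1 1 2 2 3 3 4 4 5 5 6 6 7 7 8 8. r_2(15) = 8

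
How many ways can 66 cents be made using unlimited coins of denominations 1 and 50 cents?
Coefficient of x^66 in 1/(1-x^1) · 1/(1-x^50). Use j coins of 50 for j = 0..⌊66/50⌋ = 1, the rest in 1s: 1 + 1 = 2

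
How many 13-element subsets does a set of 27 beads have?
C(27,13) = 27!/(13!×14!) = 20058300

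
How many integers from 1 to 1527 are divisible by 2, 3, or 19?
⌊1527/2⌋+⌊1527/3⌋+⌊1527/19⌋ - ⌊1527/6⌋-⌊1527/38⌋-⌊1527/57⌋ + ⌊1527/114⌋ = 763+509+80 - 254-40-26 + 13 = 1045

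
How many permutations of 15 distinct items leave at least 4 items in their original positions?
Exactly j fixed points: C(15,j)·!(15-j); sum over j ≥ 4 (derangement numbers via !m = (m-1)·(!(m-1) + !(m-2)): !0..!11 = 1, 0, 1, 2, 9, 44, 265, 1854, 14833, 133496, 1334961, 14684570). Σ_{j=4}^{15} C(15,j)·!(15-j) = C(15,4)·!11 + C(15,5)·!10 + C(15,6)·!9 + C(15,7)·!8 + C(15,8)·!7 + C(15,9)·!6 + C(15,10)·!5 + C(15,11)·!4 + C(15,12)·!3 + C(15,13)·!2 + C(15,14)·!1 + C(15,15)·!0 = 1365·14684570 + 3003·1334961 + 5005·133496 + 6435·14833 + 6435·1854 + 5005·265 + 3003·44 + 1365·9 + 455·2 + 105·1 + 15·0 + 1·1 = 24830326016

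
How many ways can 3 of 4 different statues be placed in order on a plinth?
P(4,3) = 4!/(4-3)! = 24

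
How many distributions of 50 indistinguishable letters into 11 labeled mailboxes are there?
C(50+11-1, 11-1) = C(60, 10) = 75394027566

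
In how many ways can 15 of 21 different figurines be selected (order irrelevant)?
C(21,15) = 21!/(15!×6!) = 54264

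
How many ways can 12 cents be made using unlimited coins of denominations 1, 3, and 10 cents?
Coefficient of x^12 in 1/(1-x^1) · 1/(1-x^3) · 1/(1-x^10). Case on j = number of 10-cent coins (j = 0..1); remainder r = 12 - 10j is made from {1,3} in ⌊r/3⌋+1 ways. r = 12, 2 → 5 + 1 = 6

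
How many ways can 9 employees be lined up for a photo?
9! = 362880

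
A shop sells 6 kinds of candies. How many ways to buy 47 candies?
C(47+6-1, 6-1) = C(52, 5) = 2598960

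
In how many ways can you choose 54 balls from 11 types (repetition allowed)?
C(54+11-1, 11-1) = C(64, 10) = 151473214816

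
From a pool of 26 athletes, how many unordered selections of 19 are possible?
C(26,19) = 26!/(19!×7!) = 657800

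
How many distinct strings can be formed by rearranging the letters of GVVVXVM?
7! / (1! × 1! × 1! × 4!) = 210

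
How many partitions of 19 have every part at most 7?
Let r_j(i) = number of partitions of i into parts ≤ j, for i = 0..19. r_1(i) = 1 for all i; r_j(i) = r_{j-1}(i) + r_j(i-j). Rows j = 2..7: ≤2: 1 1 2 2 3 3 4 4 5 5 6 6 7 7 8 8 9 9 10 10; ≤3: 1 1 2 3 4 5 7 8 10 12 14 16 19 21 24 27 30 33 37 40; ≤4: 1 1 2 3 5 6 9 11 15 18 23 27 34 39 47 54 64 72 84 94; ≤5: 1 1 2 3 5 7 10 13 18 23 30 37 47 57 70 84 101 119 141 164; ≤6: 1 1 2 3 5 7 11 14 20 26 35 44 58 71 90 110 136 163 199 235; ≤7: 1 1 2 3 5 7 11 15 21 28 38 49 65 82 105 131 164 201 248 300. r_7(19) = 300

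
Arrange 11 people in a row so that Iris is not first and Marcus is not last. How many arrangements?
By inclusion-exclusion: 11! - 2×(11-1)! + (11-2)! = 39916800 - 7257600 + 362880 = 33022080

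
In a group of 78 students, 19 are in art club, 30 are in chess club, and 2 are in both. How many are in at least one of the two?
|A∪B| = |A| + |B| - |A∩B| = 19 + 30 - 2 = 47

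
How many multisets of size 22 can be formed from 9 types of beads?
C(22+9-1, 9-1) = C(30, 8) = 5852925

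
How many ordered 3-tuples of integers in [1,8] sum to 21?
Coefficient of x^21 in (x + x² + ... + x^8)^3. By inclusion-exclusion on dice exceeding 8: Σ_j (-1)^j C(3,j)·C(21-1-8j, 2) = C(3,0)·C(20,2) - C(3,1)·C(12,2) + C(3,2)·C(4,2) = 1·190 - 3·66 + 3·6 = 10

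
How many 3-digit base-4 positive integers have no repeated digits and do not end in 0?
Last digit: 3 nonzero choices. First digit: 2 (nonzero, ≠last). Middle 1: P(2,1) = 2. Total = 12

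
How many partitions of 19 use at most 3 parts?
By conjugation, equals partitions of 19 into parts ≤ 3. Let r_j(i) = number of partitions of i into parts ≤ j, for i = 0..19. r_1(i) = 1 for all i; r_j(i) = r_{j-1}(i) + r_j(i-j). Rows j = 2..3: ≤2: 1 1 2 2 3 3 4 4 5 5 6 6 7 7 8 8 9 9 10 10; ≤3: 1 1 2 3 4 5 7 8 10 12 14 16 19 21 24 27 30 33 37 40. r_3(19) = 40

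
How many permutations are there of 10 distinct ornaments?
10! = 3628800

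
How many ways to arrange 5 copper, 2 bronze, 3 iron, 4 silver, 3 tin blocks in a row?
17! / (5! × 2! × 3! × 4! × 3!) = 1715313600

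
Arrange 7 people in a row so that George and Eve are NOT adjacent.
Total - adjacent = 7! - (7-1)!×2 = 5040 - 1440 = 3600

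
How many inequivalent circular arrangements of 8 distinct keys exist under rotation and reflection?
(8-1)!/2 = 5040/2 = 2520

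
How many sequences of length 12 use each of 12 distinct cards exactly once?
12! = 479001600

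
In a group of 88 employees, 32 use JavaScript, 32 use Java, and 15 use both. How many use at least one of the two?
|A∪B| = |A| + |B| - |A∩B| = 32 + 32 - 15 = 49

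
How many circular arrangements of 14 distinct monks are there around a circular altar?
Circular: fix one position, arrange the rest. (14-1)! = 6227020800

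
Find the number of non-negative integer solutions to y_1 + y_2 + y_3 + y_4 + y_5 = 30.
C(30+5-1, 5-1) = C(34, 4) = 46376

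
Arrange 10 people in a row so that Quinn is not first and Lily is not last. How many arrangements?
By inclusion-exclusion: 10! - 2×(10-1)! + (10-2)! = 3628800 - 725760 + 40320 = 2943360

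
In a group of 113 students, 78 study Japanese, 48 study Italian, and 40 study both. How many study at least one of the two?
|A∪B| = |A| + |B| - |A∩B| = 78 + 48 - 40 = 86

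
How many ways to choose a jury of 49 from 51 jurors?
C(51,49) = 51!/(49!×2!) = 1275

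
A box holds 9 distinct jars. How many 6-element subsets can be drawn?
C(9,6) = 9!/(6!×3!) = 84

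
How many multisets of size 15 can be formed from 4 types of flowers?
C(15+4-1, 4-1) = C(18, 3) = 816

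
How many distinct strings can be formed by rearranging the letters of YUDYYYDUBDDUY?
13! / (5! × 3! × 4! × 1!) = 360360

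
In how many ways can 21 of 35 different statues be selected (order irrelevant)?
C(35,21) = 35!/(21!×14!) = 2319959400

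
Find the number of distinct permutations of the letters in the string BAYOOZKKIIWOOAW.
15! / (2! × 2! × 2! × 1! × 4! × 1! × 1! × 2!) = 3405402000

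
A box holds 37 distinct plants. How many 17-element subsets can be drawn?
C(37,17) = 37!/(17!×20!) = 15905368710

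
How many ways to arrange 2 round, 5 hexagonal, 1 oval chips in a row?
8! / (2! × 5! × 1!) = 168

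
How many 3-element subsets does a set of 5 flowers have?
C(5,3) = 5!/(3!×2!) = 10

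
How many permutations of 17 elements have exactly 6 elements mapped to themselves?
Choose the 6 fixed points C(17,6) = 12376, derange the rest: !11 = Σ_{j=0}^{11} (-1)^j·11!/j! = 39916800 - 39916800 + 19958400 - 6652800 + 1663200 - 332640 + 55440 - 7920 + 990 - 110 + 11 - 1 = 14684570. Product = 12376 × 14684570 = 181736238320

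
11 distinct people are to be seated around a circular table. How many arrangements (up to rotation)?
Circular: fix one position, arrange the rest. (11-1)! = 3628800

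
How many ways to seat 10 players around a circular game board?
Circular: fix one position, arrange the rest. (10-1)! = 362880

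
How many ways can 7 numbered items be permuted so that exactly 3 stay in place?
Choose the 3 fixed points C(7,3) = 35, derange the rest: !4 = Σ_{j=0}^{4} (-1)^j·4!/j! = 24 - 24 + 12 - 4 + 1 = 9. Product = 35 × 9 = 315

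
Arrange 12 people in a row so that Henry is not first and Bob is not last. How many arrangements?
By inclusion-exclusion: 12! - 2×(12-1)! + (12-2)! = 479001600 - 79833600 + 3628800 = 402796800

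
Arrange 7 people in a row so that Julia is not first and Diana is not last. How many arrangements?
By inclusion-exclusion: 7! - 2×(7-1)! + (7-2)! = 5040 - 1440 + 120 = 3720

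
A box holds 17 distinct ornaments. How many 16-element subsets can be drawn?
C(17,16) = 17!/(16!×1!) = 17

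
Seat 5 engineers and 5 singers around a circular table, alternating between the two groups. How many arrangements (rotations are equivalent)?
Fix one of the engineers: (5-1)! ways for the remaining engineers, × 5! ways for the singers = 24 × 120 = 2880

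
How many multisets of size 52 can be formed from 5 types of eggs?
C(52+5-1, 5-1) = C(56, 4) = 367290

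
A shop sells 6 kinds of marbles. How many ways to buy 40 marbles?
C(40+6-1, 6-1) = C(45, 5) = 1221759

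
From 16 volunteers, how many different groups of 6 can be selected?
C(16,6) = 16!/(6!×10!) = 8008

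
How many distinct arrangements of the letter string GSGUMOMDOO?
10! / (1! × 3! × 1! × 1! × 2! × 2!) = 151200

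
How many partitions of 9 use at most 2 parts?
By conjugation, equals partitions of 9 into parts ≤ 2. Let r_j(i) = number of partitions of i into parts ≤ j, for i = 0..9. r_1(i) = 1 for all i; r_j(i) = r_{j-1}(i) + r_j(i-j). Rows j = 2..2: ≤2: 1 1 2 2 3 3 4 4 5 5. r_2(9) = 5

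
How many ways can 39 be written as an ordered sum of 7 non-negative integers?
C(39+7-1, 7-1) = C(45, 6) = 8145060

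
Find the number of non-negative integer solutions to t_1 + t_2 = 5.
C(5+2-1, 2-1) = C(6, 1) = 6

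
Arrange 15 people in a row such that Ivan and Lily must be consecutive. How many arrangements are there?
Treat the 2 as one block: (15-2+1)! × 2! = 87178291200 × 2 = 174356582400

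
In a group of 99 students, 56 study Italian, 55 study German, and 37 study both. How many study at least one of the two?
|A∪B| = |A| + |B| - |A∩B| = 56 + 55 - 37 = 74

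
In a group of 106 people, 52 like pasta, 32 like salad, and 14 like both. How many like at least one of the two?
|A∪B| = |A| + |B| - |A∩B| = 52 + 32 - 14 = 70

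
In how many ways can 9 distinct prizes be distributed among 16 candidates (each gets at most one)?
P(16,9) = 16!/(16-9)! = 4151347200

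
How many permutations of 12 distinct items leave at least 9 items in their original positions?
Exactly j fixed points: C(12,j)·!(12-j); sum over j ≥ 9 (derangement numbers via !m = (m-1)·(!(m-1) + !(m-2)): !0..!3 = 1, 0, 1, 2). Σ_{j=9}^{12} C(12,j)·!(12-j) = C(12,9)·!3 + C(12,10)·!2 + C(12,11)·!1 + C(12,12)·!0 = 220·2 + 66·1 + 12·0 + 1·1 = 507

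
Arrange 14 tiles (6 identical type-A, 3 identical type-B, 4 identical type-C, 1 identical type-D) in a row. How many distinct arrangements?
14! / (6! × 3! × 4! × 1!) = 840840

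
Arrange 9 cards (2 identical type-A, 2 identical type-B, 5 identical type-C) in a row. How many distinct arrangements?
9! / (2! × 2! × 5!) = 756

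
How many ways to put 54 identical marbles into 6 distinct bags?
C(54+6-1, 6-1) = C(59, 5) = 5006386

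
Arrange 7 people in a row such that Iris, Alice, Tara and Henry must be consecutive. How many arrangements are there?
Treat the 4 as one block: (7-4+1)! × 4! = 24 × 24 = 576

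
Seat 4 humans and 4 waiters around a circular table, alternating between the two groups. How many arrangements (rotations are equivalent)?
Fix one of the humans: (4-1)! ways for the remaining humans, × 4! ways for the waiters = 6 × 24 = 144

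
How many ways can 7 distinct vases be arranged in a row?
7! = 5040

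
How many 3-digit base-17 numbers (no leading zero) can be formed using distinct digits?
First digit: 16 choices (nonzero). Then descending: 16 × 16 × 15 = 3840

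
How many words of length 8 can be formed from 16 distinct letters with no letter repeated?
P(16,8) = 16!/(16-8)! = 518918400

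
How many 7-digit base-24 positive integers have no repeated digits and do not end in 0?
Last digit: 23 nonzero choices. First digit: 22 (nonzero, ≠last). Middle 5: P(22,5) = 3160080. Total = 1599000480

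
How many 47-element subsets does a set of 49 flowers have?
C(49,47) = 49!/(47!×2!) = 1176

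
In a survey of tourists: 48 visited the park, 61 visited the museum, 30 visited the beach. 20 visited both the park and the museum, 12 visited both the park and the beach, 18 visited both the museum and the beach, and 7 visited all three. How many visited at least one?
|A∪B∪C| = 48+61+30-20-12-18+7 = 96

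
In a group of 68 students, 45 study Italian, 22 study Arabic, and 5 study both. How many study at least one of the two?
|A∪B| = |A| + |B| - |A∩B| = 45 + 22 - 5 = 62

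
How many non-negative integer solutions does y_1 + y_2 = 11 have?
C(11+2-1, 2-1) = C(12, 1) = 12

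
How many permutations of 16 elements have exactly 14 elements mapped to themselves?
Choose the 14 fixed points C(16,14) = 120, derange the rest: !2 = Σ_{j=0}^{2} (-1)^j·2!/j! = 2 - 2 + 1 = 1. Product = 120 × 1 = 120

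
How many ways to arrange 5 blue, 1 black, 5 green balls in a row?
11! / (5! × 1! × 5!) = 2772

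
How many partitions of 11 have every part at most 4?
Let r_j(i) = number of partitions of i into parts ≤ j, for i = 0..11. r_1(i) = 1 for all i; r_j(i) = r_{j-1}(i) + r_j(i-j). Rows j = 2..4: ≤2: 1 1 2 2 3 3 4 4 5 5 6 6; ≤3: 1 1 2 3 4 5 7 8 10 12 14 16; ≤4: 1 1 2 3 5 6 9 11 15 18 23 27. r_4(11) = 27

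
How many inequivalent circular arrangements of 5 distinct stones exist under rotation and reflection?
(5-1)!/2 = 24/2 = 12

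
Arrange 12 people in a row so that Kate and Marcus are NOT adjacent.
Total - adjacent = 12! - (12-1)!×2 = 479001600 - 79833600 = 399168000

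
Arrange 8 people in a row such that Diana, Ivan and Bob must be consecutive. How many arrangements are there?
Treat the 3 as one block: (8-3+1)! × 3! = 720 × 6 = 4320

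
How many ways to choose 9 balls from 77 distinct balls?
C(77,9) = 77!/(9!×68!) = 161322559475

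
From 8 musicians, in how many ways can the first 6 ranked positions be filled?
P(8,6) = 8!/(8-6)! = 20160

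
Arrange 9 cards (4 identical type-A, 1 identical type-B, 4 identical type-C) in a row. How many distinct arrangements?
9! / (4! × 1! × 4!) = 630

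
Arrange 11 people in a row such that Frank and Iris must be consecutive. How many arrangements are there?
Treat the 2 as one block: (11-2+1)! × 2! = 3628800 × 2 = 7257600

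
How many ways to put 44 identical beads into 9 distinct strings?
C(44+9-1, 9-1) = C(52, 8) = 752538150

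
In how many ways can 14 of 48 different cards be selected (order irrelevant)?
C(48,14) = 48!/(14!×34!) = 482320623240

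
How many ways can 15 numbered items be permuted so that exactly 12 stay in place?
Choose the 12 fixed points C(15,12) = 455, derange the rest: !3 = Σ_{j=0}^{3} (-1)^j·3!/j! = 6 - 6 + 3 - 1 = 2. Product = 455 × 2 = 910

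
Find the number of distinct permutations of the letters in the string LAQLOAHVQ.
9! / (2! × 1! × 2! × 1! × 2! × 1!) = 45360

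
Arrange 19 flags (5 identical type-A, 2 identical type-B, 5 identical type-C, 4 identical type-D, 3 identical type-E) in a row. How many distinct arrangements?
19! / (5! × 2! × 5! × 4! × 3!) = 29331862560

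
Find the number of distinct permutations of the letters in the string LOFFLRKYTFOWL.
13! / (2! × 3! × 1! × 3! × 1! × 1! × 1! × 1!) = 86486400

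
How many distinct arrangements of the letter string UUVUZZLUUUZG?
12! / (1! × 1! × 3! × 6! × 1!) = 110880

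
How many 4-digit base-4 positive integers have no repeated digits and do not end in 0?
Last digit: 3 nonzero choices. First digit: 2 (nonzero, ≠last). Middle 2: P(2,2) = 2. Total = 12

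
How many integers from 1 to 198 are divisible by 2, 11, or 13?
⌊198/2⌋+⌊198/11⌋+⌊198/13⌋ - ⌊198/22⌋-⌊198/26⌋-⌊198/143⌋ + ⌊198/286⌋ = 99+18+15 - 9-7-1 + 0 = 115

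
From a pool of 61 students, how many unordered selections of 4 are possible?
C(61,4) = 61!/(4!×57!) = 521855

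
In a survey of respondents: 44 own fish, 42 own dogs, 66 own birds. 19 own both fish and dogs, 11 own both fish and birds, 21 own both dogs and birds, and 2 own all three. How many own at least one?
|A∪B∪C| = 44+42+66-19-11-21+2 = 103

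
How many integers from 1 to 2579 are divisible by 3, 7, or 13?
⌊2579/3⌋+⌊2579/7⌋+⌊2579/13⌋ - ⌊2579/21⌋-⌊2579/39⌋-⌊2579/91⌋ + ⌊2579/273⌋ = 859+368+198 - 122-66-28 + 9 = 1218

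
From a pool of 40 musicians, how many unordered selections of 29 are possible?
C(40,29) = 40!/(29!×11!) = 2311801440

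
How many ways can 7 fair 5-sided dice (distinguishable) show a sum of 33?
Coefficient of x^33 in (x + x² + ... + x^5)^7. By inclusion-exclusion on dice exceeding 5: Σ_j (-1)^j C(7,j)·C(33-1-5j, 6) = C(7,0)·C(32,6) - C(7,1)·C(27,6) + C(7,2)·C(22,6) - C(7,3)·C(17,6) + C(7,4)·C(12,6) - C(7,5)·C(7,6) = 1·906192 - 7·296010 + 21·74613 - 35·12376 + 35·924 - 21·7 = 28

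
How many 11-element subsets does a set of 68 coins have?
C(68,11) = 68!/(11!×57!) = 1533058025824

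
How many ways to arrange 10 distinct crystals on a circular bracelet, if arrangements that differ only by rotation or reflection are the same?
(10-1)!/2 = 362880/2 = 181440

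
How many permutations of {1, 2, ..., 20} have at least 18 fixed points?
Exactly j fixed points: C(20,j)·!(20-j); sum over j ≥ 18 (derangement numbers via !m = (m-1)·(!(m-1) + !(m-2)): !0..!2 = 1, 0, 1). Σ_{j=18}^{20} C(20,j)·!(20-j) = C(20,18)·!2 + C(20,19)·!1 + C(20,20)·!0 = 190·1 + 20·0 + 1·1 = 191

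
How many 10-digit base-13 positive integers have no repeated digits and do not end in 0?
Last digit: 12 nonzero choices. First digit: 11 (nonzero, ≠last). Middle 8: P(11,8) = 6652800. Total = 878169600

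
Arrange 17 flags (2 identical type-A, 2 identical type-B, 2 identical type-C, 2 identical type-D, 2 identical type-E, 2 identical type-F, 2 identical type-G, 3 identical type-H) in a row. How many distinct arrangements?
17! / (2! × 2! × 2! × 2! × 2! × 2! × 2! × 3!) = 463134672000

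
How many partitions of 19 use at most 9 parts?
By conjugation, equals partitions of 19 into parts ≤ 9. Let r_j(i) = number of partitions of i into parts ≤ j, for i = 0..19. r_1(i) = 1 for all i; r_j(i) = r_{j-1}(i) + r_j(i-j). Rows j = 2..9: ≤2: 1 1 2 2 3 3 4 4 5 5 6 6 7 7 8 8 9 9 10 10; ≤3: 1 1 2 3 4 5 7 8 10 12 14 16 19 21 24 27 30 33 37 40; ≤4: 1 1 2 3 5 6 9 11 15 18 23 27 34 39 47 54 64 72 84 94; ≤5: 1 1 2 3 5 7 10 13 18 23 30 37 47 57 70 84 101 119 141 164; ≤6: 1 1 2 3 5 7 11 14 20 26 35 44 58 71 90 110 136 163 199 235; ≤7: 1 1 2 3 5 7 11 15 21 28 38 49 65 82 105 131 164 201 248 300; ≤8: 1 1 2 3 5 7 11 15 22 29 40 52 70 89 116 146 186 230 288 352; ≤9: 1 1 2 3 5 7 11 15 22 30 41 54 73 94 123 157 201 252 318 393. r_9(19) = 393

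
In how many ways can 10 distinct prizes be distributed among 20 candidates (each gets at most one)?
P(20,10) = 20!/(20-10)! = 670442572800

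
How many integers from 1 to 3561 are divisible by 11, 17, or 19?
⌊3561/11⌋+⌊3561/17⌋+⌊3561/19⌋ - ⌊3561/187⌋-⌊3561/209⌋-⌊3561/323⌋ + ⌊3561/3553⌋ = 323+209+187 - 19-17-11 + 1 = 673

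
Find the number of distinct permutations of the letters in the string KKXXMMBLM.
9! / (1! × 1! × 3! × 2! × 2!) = 15120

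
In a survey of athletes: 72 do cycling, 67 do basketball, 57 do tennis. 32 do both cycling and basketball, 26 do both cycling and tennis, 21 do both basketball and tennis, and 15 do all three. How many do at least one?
|A∪B∪C| = 72+67+57-32-26-21+15 = 132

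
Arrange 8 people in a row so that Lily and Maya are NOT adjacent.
Total - adjacent = 8! - (8-1)!×2 = 40320 - 10080 = 30240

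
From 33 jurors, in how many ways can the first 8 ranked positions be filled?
P(33,8) = 33!/(33-8)! = 559809169920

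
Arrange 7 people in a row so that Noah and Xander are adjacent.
Treat as block: (7-1)! × 2! = 720 × 2 = 1440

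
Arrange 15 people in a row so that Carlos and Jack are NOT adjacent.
Total - adjacent = 15! - (15-1)!×2 = 1307674368000 - 174356582400 = 1133317785600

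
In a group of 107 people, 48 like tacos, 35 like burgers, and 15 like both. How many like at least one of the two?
|A∪B| = |A| + |B| - |A∩B| = 48 + 35 - 15 = 68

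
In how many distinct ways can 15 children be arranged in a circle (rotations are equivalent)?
Circular: fix one position, arrange the rest. (15-1)! = 87178291200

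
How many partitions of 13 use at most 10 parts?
By conjugation, equals partitions of 13 into parts ≤ 10. Let r_j(i) = number of partitions of i into parts ≤ j, for i = 0..13. r_1(i) = 1 for all i; r_j(i) = r_{j-1}(i) + r_j(i-j). Rows j = 2..10: ≤2: 1 1 2 2 3 3 4 4 5 5 6 6 7 7; ≤3: 1 1 2 3 4 5 7 8 10 12 14 16 19 21; ≤4: 1 1 2 3 5 6 9 11 15 18 23 27 34 39; ≤5: 1 1 2 3 5 7 10 13 18 23 30 37 47 57; ≤6: 1 1 2 3 5 7 11 14 20 26 35 44 58 71; ≤7: 1 1 2 3 5 7 11 15 21 28 38 49 65 82; ≤8: 1 1 2 3 5 7 11 15 22 29 40 52 70 89; ≤9: 1 1 2 3 5 7 11 15 22 30 41 54 73 94; ≤10: 1 1 2 3 5 7 11 15 22 30 42 55 75 97. r_10(13) = 97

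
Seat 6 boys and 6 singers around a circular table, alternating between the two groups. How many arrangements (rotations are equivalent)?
Fix one of the boys: (6-1)! ways for the remaining boys, × 6! ways for the singers = 120 × 720 = 86400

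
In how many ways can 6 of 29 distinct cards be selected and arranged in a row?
P(29,6) = 29!/(29-6)! = 342014400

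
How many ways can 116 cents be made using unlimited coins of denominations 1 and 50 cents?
Coefficient of x^116 in 1/(1-x^1) · 1/(1-x^50). Use j coins of 50 for j = 0..⌊116/50⌋ = 2, the rest in 1s: 2 + 1 = 3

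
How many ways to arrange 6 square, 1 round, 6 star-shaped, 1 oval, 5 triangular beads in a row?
19! / (6! × 1! × 6! × 1! × 5!) = 1955457504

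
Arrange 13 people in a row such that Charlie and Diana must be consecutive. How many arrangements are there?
Treat the 2 as one block: (13-2+1)! × 2! = 479001600 × 2 = 958003200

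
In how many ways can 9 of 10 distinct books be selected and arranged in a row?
P(10,9) = 10!/(10-9)! = 3628800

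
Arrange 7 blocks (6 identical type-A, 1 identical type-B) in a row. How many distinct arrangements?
7! / (6! × 1!) = 7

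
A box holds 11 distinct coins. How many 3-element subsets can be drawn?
C(11,3) = 11!/(3!×8!) = 165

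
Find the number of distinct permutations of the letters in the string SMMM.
4! / (3! × 1!) = 4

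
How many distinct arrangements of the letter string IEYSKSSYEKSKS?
13! / (1! × 2! × 2! × 5! × 3!) = 2162160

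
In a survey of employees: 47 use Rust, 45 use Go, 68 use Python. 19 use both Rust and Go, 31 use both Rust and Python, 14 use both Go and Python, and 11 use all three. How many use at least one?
|A∪B∪C| = 47+45+68-19-31-14+11 = 107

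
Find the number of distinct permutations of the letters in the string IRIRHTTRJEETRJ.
14! / (2! × 4! × 3! × 2! × 2! × 1!) = 75675600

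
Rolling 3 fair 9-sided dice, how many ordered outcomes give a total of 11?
Coefficient of x^11 in (x + x² + ... + x^9)^3. By inclusion-exclusion on dice exceeding 9: Σ_j (-1)^j C(3,j)·C(11-1-9j, 2) = C(3,0)·C(10,2) = 1·45 = 45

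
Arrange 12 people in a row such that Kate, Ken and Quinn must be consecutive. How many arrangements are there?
Treat the 3 as one block: (12-3+1)! × 3! = 3628800 × 6 = 21772800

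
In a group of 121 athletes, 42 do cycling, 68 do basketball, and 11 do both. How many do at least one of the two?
|A∪B| = |A| + |B| - |A∩B| = 42 + 68 - 11 = 99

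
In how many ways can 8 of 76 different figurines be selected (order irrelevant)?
C(76,8) = 76!/(8!×68!) = 18855883575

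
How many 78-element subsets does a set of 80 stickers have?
C(80,78) = 80!/(78!×2!) = 3160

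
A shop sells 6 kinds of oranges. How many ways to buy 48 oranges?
C(48+6-1, 6-1) = C(53, 5) = 2869685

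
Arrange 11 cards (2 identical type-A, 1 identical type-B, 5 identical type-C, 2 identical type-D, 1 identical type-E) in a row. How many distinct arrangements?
11! / (2! × 1! × 5! × 2! × 1!) = 83160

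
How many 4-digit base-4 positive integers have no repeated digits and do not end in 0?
Last digit: 3 nonzero choices. First digit: 2 (nonzero, ≠last). Middle 2: P(2,2) = 2. Total = 12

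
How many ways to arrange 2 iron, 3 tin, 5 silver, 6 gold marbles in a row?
16! / (2! × 3! × 5! × 6!) = 20180160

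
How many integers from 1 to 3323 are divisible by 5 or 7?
⌊3323/5⌋ + ⌊3323/7⌋ - ⌊3323/35⌋ = 664 + 474 - 94 = 1044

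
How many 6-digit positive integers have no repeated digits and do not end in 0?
Last digit: 9 nonzero choices. First digit: 8 (nonzero, ≠last). Middle 4: P(8,4) = 1680. Total = 120960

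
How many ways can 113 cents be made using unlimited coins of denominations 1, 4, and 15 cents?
Coefficient of x^113 in 1/(1-x^1) · 1/(1-x^4) · 1/(1-x^15). Case on j = number of 15-cent coins (j = 0..7); remainder r = 113 - 15j is made from {1,4} in ⌊r/4⌋+1 ways. r = 113, 98, 83, 68, 53, 38, 23, 8 → 29 + 25 + 21 + 18 + 14 + 10 + 6 + 3 = 126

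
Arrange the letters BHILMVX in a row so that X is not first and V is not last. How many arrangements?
By inclusion-exclusion: 7! - 2×(7-1)! + (7-2)! = 5040 - 1440 + 120 = 3720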